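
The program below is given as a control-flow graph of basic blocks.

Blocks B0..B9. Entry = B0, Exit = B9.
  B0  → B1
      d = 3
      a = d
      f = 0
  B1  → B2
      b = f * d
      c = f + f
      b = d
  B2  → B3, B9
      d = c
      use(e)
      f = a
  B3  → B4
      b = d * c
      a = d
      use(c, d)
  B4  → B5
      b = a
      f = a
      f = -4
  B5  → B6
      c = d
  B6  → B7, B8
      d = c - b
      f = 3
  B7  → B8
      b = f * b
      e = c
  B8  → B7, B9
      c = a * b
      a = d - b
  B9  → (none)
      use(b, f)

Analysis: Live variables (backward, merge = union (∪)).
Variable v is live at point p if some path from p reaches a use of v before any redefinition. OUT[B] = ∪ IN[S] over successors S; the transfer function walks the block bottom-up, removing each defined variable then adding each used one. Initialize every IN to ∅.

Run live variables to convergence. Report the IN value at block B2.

Answer: {a, b, c, e}

Derivation:
Fixpoint table:
  B0:  IN={e}  OUT={a, d, e, f}
  B1:  IN={a, d, e, f}  OUT={a, b, c, e}
  B2:  IN={a, b, c, e}  OUT={b, c, d, f}
  B3:  IN={c, d}  OUT={a, d}
  B4:  IN={a, d}  OUT={a, b, d}
  B5:  IN={a, b, d}  OUT={a, b, c}
  B6:  IN={a, b, c}  OUT={a, b, c, d, f}
  B7:  IN={a, b, c, d, f}  OUT={a, b, d, f}
  B8:  IN={a, b, d, f}  OUT={a, b, c, d, f}
  B9:  IN={b, f}  OUT={}

Merge at B2: OUT[B2] = IN[B3] ⊔ IN[B9] = {b, c, d, f}
Applying B2's transfer function to that OUT value gives IN[B2] (row B2 above).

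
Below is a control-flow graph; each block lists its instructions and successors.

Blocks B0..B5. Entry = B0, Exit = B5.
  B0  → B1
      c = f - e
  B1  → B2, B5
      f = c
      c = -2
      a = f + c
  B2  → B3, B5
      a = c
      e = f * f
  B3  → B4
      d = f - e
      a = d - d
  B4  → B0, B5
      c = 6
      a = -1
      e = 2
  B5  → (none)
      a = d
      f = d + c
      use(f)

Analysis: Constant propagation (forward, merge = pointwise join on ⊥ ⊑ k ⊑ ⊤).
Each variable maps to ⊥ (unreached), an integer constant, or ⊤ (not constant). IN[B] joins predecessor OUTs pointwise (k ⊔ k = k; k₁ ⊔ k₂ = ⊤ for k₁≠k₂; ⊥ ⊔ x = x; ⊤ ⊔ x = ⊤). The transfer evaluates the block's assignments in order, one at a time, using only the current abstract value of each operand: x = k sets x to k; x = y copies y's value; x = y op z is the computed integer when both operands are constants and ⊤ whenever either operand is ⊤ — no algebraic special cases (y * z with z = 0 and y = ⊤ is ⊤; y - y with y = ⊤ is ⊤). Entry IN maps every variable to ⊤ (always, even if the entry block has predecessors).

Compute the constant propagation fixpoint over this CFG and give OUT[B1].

Per-block solution:
  B0: | IN=(all ⊤) | OUT=(all ⊤)
  B1: | IN=(all ⊤) | OUT={c:-2; rest ⊤}
  B2: | IN={c:-2; rest ⊤} | OUT={a:-2, c:-2; rest ⊤}
  B3: | IN={a:-2, c:-2; rest ⊤} | OUT={c:-2; rest ⊤}
  B4: | IN={c:-2; rest ⊤} | OUT={a:-1, c:6, e:2; rest ⊤}
  B5: | IN=(all ⊤) | OUT=(all ⊤)

Merge at B1: IN[B1] = OUT[B0] = {a: ⊤, b: ⊤, c: ⊤, d: ⊤, e: ⊤, f: ⊤}
Applying B1's transfer function to that IN value gives OUT[B1] (row B1 above).

Answer: {a: ⊤, b: ⊤, c: -2, d: ⊤, e: ⊤, f: ⊤}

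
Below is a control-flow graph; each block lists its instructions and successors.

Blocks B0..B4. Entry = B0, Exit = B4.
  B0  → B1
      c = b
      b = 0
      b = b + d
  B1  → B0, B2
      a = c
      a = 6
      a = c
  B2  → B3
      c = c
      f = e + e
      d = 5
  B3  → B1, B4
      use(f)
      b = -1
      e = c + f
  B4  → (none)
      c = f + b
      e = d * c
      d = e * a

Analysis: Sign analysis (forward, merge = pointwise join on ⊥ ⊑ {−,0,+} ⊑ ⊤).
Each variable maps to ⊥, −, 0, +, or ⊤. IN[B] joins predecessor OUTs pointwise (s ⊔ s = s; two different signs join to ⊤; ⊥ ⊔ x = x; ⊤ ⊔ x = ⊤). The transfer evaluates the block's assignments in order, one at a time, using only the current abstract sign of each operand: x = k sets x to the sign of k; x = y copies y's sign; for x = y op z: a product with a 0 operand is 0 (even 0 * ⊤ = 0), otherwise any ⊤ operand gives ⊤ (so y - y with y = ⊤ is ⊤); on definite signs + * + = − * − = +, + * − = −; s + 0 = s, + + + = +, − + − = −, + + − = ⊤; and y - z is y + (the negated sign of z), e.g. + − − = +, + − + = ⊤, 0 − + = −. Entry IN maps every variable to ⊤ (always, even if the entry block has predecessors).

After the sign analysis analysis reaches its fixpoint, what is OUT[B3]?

Answer: {a: ⊤, b: -, c: ⊤, d: +, e: ⊤, f: ⊤}

Trace:
Converged values:
  B0:   IN=(all ⊤)   OUT=(all ⊤)
  B1:   IN=(all ⊤)   OUT=(all ⊤)
  B2:   IN=(all ⊤)   OUT={d:+; rest ⊤}
  B3:   IN={d:+; rest ⊤}   OUT={b:-, d:+; rest ⊤}
  B4:   IN={b:-, d:+; rest ⊤}   OUT={b:-; rest ⊤}

Merge at B3: IN[B3] = OUT[B2] = {a: ⊤, b: ⊤, c: ⊤, d: +, e: ⊤, f: ⊤}
Applying B3's transfer function to that IN value gives OUT[B3] (row B3 above).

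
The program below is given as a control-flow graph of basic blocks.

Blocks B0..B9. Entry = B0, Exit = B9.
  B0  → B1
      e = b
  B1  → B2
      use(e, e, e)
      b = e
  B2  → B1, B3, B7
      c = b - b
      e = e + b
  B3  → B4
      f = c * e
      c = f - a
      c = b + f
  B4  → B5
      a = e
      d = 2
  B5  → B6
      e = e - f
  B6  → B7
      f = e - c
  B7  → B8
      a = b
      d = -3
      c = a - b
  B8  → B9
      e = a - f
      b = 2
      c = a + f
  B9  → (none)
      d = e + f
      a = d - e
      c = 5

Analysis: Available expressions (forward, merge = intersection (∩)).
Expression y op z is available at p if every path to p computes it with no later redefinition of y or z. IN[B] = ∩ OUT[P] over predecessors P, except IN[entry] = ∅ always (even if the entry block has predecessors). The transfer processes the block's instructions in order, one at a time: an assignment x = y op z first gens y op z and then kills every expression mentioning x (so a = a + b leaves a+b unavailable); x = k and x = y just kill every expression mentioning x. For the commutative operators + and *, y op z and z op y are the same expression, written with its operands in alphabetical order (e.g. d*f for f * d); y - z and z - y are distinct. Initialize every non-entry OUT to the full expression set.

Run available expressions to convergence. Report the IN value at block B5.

Answer: {b+f, b-b}

Derivation:
Per-block solution:
  B0: | IN={} | OUT={}
  B1: | IN={} | OUT={}
  B2: | IN={} | OUT={b-b}
  B3: | IN={b-b} | OUT={b+f, b-b, f-a}
  B4: | IN={b+f, b-b, f-a} | OUT={b+f, b-b}
  B5: | IN={b+f, b-b} | OUT={b+f, b-b}
  B6: | IN={b+f, b-b} | OUT={b-b, e-c}
  B7: | IN={b-b} | OUT={a-b, b-b}
  B8: | IN={a-b, b-b} | OUT={a+f, a-f}
  B9: | IN={a+f, a-f} | OUT={d-e, e+f}

Merge at B5: IN[B5] = OUT[B4] = {b+f, b-b}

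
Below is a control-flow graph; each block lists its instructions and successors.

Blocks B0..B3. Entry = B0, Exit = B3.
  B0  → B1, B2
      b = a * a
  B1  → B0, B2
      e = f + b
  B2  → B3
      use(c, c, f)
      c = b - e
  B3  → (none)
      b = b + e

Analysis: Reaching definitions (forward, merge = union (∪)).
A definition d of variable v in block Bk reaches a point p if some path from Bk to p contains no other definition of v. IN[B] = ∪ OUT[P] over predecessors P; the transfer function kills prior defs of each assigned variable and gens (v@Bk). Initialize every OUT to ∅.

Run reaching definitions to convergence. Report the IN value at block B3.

Fixpoint table:
  B0: | IN={b@B0, e@B1} | OUT={b@B0, e@B1}
  B1: | IN={b@B0, e@B1} | OUT={b@B0, e@B1}
  B2: | IN={b@B0, e@B1} | OUT={b@B0, c@B2, e@B1}
  B3: | IN={b@B0, c@B2, e@B1} | OUT={b@B3, c@B2, e@B1}

Merge at B3: IN[B3] = OUT[B2] = {b@B0, c@B2, e@B1}

Answer: {b@B0, c@B2, e@B1}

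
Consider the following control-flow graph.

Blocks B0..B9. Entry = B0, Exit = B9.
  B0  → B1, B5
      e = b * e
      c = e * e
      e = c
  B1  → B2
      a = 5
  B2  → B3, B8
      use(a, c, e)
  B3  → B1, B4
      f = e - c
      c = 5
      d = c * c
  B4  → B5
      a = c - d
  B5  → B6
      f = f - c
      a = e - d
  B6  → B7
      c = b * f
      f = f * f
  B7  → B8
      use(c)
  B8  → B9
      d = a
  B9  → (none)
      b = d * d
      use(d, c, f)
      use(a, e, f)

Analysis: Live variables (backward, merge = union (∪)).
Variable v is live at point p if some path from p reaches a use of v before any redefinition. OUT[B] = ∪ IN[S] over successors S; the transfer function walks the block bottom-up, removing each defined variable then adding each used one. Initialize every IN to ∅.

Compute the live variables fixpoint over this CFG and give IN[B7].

Per-block solution:
  B0:  IN={b, d, e, f}  OUT={b, c, d, e, f}
  B1:  IN={b, c, e, f}  OUT={a, b, c, e, f}
  B2:  IN={a, b, c, e, f}  OUT={a, b, c, e, f}
  B3:  IN={b, c, e}  OUT={b, c, d, e, f}
  B4:  IN={b, c, d, e, f}  OUT={b, c, d, e, f}
  B5:  IN={b, c, d, e, f}  OUT={a, b, e, f}
  B6:  IN={a, b, e, f}  OUT={a, c, e, f}
  B7:  IN={a, c, e, f}  OUT={a, c, e, f}
  B8:  IN={a, c, e, f}  OUT={a, c, d, e, f}
  B9:  IN={a, c, d, e, f}  OUT={}

Merge at B7: OUT[B7] = IN[B8] = {a, c, e, f}
Applying B7's transfer function to that OUT value gives IN[B7] (row B7 above).

Answer: {a, c, e, f}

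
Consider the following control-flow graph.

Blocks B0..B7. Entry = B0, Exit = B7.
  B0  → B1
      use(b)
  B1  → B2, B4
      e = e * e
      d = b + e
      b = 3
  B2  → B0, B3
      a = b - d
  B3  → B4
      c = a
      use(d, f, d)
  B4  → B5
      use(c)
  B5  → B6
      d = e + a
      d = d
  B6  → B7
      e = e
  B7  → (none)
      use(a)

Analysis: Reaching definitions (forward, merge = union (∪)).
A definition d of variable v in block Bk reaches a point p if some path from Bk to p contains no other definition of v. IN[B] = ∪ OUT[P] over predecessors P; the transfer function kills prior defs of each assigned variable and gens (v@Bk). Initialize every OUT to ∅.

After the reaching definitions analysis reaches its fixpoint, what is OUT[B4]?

Converged values:
  B0:   IN={a@B2, b@B1, d@B1, e@B1}   OUT={a@B2, b@B1, d@B1, e@B1}
  B1:   IN={a@B2, b@B1, d@B1, e@B1}   OUT={a@B2, b@B1, d@B1, e@B1}
  B2:   IN={a@B2, b@B1, d@B1, e@B1}   OUT={a@B2, b@B1, d@B1, e@B1}
  B3:   IN={a@B2, b@B1, d@B1, e@B1}   OUT={a@B2, b@B1, c@B3, d@B1, e@B1}
  B4:   IN={a@B2, b@B1, c@B3, d@B1, e@B1}   OUT={a@B2, b@B1, c@B3, d@B1, e@B1}
  B5:   IN={a@B2, b@B1, c@B3, d@B1, e@B1}   OUT={a@B2, b@B1, c@B3, d@B5, e@B1}
  B6:   IN={a@B2, b@B1, c@B3, d@B5, e@B1}   OUT={a@B2, b@B1, c@B3, d@B5, e@B6}
  B7:   IN={a@B2, b@B1, c@B3, d@B5, e@B6}   OUT={a@B2, b@B1, c@B3, d@B5, e@B6}

Merge at B4: IN[B4] = OUT[B1] ⊔ OUT[B3] = {a@B2, b@B1, c@B3, d@B1, e@B1}
Applying B4's transfer function to that IN value gives OUT[B4] (row B4 above).

Answer: {a@B2, b@B1, c@B3, d@B1, e@B1}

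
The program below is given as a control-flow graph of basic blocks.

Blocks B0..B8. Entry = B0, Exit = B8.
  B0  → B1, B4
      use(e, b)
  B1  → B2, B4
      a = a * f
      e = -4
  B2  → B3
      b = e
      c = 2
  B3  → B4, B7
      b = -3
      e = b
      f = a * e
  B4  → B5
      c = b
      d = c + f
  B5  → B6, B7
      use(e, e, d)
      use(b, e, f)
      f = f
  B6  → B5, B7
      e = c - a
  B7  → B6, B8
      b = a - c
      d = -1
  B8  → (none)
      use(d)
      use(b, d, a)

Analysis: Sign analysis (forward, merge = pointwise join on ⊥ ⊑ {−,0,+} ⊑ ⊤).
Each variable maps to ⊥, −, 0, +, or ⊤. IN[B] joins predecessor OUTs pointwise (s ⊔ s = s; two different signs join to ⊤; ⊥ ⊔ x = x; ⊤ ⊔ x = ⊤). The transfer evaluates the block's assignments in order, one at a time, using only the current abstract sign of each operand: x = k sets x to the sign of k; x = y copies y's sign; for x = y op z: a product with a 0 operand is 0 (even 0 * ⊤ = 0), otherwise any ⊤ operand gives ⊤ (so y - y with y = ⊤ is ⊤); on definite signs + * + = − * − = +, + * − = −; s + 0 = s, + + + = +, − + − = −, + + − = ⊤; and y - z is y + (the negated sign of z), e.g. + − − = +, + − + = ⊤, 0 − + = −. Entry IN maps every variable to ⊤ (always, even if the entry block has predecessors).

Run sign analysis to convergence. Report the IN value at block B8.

Answer: {a: ⊤, b: ⊤, c: ⊤, d: -, e: ⊤, f: ⊤}

Trace:
Per-block solution:
  B0: | IN=(all ⊤) | OUT=(all ⊤)
  B1: | IN=(all ⊤) | OUT={e:-; rest ⊤}
  B2: | IN={e:-; rest ⊤} | OUT={b:-, c:+, e:-; rest ⊤}
  B3: | IN={b:-, c:+, e:-; rest ⊤} | OUT={b:-, c:+, e:-; rest ⊤}
  B4: | IN=(all ⊤) | OUT=(all ⊤)
  B5: | IN=(all ⊤) | OUT=(all ⊤)
  B6: | IN=(all ⊤) | OUT=(all ⊤)
  B7: | IN=(all ⊤) | OUT={d:-; rest ⊤}
  B8: | IN={d:-; rest ⊤} | OUT={d:-; rest ⊤}

Merge at B8: IN[B8] = OUT[B7] = {a: ⊤, b: ⊤, c: ⊤, d: -, e: ⊤, f: ⊤}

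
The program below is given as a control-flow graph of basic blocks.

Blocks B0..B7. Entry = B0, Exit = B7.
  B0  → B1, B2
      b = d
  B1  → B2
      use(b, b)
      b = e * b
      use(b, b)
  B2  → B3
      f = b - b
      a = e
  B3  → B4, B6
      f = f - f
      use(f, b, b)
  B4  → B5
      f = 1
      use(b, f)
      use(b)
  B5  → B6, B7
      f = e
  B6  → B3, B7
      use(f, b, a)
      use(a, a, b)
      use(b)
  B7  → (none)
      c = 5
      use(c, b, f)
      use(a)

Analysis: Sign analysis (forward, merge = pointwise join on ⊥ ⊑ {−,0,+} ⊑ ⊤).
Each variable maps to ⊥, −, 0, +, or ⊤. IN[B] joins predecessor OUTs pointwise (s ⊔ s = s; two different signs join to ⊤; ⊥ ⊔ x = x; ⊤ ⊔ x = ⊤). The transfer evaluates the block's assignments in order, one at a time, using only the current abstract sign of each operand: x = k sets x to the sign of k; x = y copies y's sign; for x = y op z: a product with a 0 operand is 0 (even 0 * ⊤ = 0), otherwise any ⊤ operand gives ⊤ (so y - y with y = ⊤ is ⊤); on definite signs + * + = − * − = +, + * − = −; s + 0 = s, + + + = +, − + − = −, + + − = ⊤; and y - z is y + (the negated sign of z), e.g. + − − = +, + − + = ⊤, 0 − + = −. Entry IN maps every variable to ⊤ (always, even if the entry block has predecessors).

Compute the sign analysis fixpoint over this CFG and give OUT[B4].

Fixpoint table:
  B0:   IN=(all ⊤)   OUT=(all ⊤)
  B1:   IN=(all ⊤)   OUT=(all ⊤)
  B2:   IN=(all ⊤)   OUT=(all ⊤)
  B3:   IN=(all ⊤)   OUT=(all ⊤)
  B4:   IN=(all ⊤)   OUT={f:+; rest ⊤}
  B5:   IN={f:+; rest ⊤}   OUT=(all ⊤)
  B6:   IN=(all ⊤)   OUT=(all ⊤)
  B7:   IN=(all ⊤)   OUT={c:+; rest ⊤}

Merge at B4: IN[B4] = OUT[B3] = {a: ⊤, b: ⊤, c: ⊤, d: ⊤, e: ⊤, f: ⊤}
Applying B4's transfer function to that IN value gives OUT[B4] (row B4 above).

Answer: {a: ⊤, b: ⊤, c: ⊤, d: ⊤, e: ⊤, f: +}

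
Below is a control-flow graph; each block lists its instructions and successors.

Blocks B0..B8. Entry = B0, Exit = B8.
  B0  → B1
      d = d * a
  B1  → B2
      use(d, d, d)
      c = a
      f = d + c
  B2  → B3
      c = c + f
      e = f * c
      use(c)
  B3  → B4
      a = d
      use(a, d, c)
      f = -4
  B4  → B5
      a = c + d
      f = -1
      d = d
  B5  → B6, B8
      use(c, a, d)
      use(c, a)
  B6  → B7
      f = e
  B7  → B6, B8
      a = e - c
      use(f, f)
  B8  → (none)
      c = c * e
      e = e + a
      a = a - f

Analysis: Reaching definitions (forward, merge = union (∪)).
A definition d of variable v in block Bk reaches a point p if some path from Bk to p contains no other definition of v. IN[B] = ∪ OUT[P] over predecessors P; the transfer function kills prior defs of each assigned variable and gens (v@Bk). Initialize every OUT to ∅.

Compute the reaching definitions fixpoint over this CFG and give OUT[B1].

Answer: {c@B1, d@B0, f@B1}

Working:
Converged values:
  B0: | IN={} | OUT={d@B0}
  B1: | IN={d@B0} | OUT={c@B1, d@B0, f@B1}
  B2: | IN={c@B1, d@B0, f@B1} | OUT={c@B2, d@B0, e@B2, f@B1}
  B3: | IN={c@B2, d@B0, e@B2, f@B1} | OUT={a@B3, c@B2, d@B0, e@B2, f@B3}
  B4: | IN={a@B3, c@B2, d@B0, e@B2, f@B3} | OUT={a@B4, c@B2, d@B4, e@B2, f@B4}
  B5: | IN={a@B4, c@B2, d@B4, e@B2, f@B4} | OUT={a@B4, c@B2, d@B4, e@B2, f@B4}
  B6: | IN={a@B4, a@B7, c@B2, d@B4, e@B2, f@B4, f@B6} | OUT={a@B4, a@B7, c@B2, d@B4, e@B2, f@B6}
  B7: | IN={a@B4, a@B7, c@B2, d@B4, e@B2, f@B6} | OUT={a@B7, c@B2, d@B4, e@B2, f@B6}
  B8: | IN={a@B4, a@B7, c@B2, d@B4, e@B2, f@B4, f@B6} | OUT={a@B8, c@B8, d@B4, e@B8, f@B4, f@B6}

Merge at B1: IN[B1] = OUT[B0] = {d@B0}
Applying B1's transfer function to that IN value gives OUT[B1] (row B1 above).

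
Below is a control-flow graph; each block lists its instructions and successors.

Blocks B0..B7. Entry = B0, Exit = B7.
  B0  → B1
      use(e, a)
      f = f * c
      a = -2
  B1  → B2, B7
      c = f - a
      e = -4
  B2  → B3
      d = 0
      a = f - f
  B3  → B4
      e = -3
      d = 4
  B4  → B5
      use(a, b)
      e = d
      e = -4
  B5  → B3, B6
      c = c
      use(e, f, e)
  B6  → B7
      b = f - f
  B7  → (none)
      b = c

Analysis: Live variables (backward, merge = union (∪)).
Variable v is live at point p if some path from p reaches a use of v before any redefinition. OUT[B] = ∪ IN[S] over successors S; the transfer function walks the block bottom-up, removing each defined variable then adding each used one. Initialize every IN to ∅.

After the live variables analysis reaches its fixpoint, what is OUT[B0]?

Converged values:
  B0: | IN={a, b, c, e, f} | OUT={a, b, f}
  B1: | IN={a, b, f} | OUT={b, c, f}
  B2: | IN={b, c, f} | OUT={a, b, c, f}
  B3: | IN={a, b, c, f} | OUT={a, b, c, d, f}
  B4: | IN={a, b, c, d, f} | OUT={a, b, c, e, f}
  B5: | IN={a, b, c, e, f} | OUT={a, b, c, f}
  B6: | IN={c, f} | OUT={c}
  B7: | IN={c} | OUT={}

Merge at B0: OUT[B0] = IN[B1] = {a, b, f}

Answer: {a, b, f}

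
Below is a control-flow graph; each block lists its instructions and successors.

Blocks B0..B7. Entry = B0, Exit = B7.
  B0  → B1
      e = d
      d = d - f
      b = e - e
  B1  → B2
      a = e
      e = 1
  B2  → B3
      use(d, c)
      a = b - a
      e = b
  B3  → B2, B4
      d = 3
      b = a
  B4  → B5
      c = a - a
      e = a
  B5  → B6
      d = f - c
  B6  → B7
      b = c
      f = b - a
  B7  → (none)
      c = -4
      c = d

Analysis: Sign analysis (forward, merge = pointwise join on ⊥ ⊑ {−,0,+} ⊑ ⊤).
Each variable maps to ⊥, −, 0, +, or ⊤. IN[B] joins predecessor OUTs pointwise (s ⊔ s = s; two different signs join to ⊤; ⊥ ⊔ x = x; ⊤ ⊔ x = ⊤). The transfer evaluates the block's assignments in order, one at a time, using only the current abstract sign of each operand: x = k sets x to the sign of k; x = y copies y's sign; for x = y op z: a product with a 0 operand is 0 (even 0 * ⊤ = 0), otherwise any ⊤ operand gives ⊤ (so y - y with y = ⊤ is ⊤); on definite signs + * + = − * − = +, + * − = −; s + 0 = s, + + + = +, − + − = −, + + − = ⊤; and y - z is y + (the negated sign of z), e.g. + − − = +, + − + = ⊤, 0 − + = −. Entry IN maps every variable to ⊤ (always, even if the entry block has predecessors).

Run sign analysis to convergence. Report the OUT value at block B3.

Fixpoint table:
  B0: | IN=(all ⊤) | OUT=(all ⊤)
  B1: | IN=(all ⊤) | OUT={e:+; rest ⊤}
  B2: | IN=(all ⊤) | OUT=(all ⊤)
  B3: | IN=(all ⊤) | OUT={d:+; rest ⊤}
  B4: | IN={d:+; rest ⊤} | OUT={d:+; rest ⊤}
  B5: | IN={d:+; rest ⊤} | OUT=(all ⊤)
  B6: | IN=(all ⊤) | OUT=(all ⊤)
  B7: | IN=(all ⊤) | OUT=(all ⊤)

Merge at B3: IN[B3] = OUT[B2] = {a: ⊤, b: ⊤, c: ⊤, d: ⊤, e: ⊤, f: ⊤}
Applying B3's transfer function to that IN value gives OUT[B3] (row B3 above).

Answer: {a: ⊤, b: ⊤, c: ⊤, d: +, e: ⊤, f: ⊤}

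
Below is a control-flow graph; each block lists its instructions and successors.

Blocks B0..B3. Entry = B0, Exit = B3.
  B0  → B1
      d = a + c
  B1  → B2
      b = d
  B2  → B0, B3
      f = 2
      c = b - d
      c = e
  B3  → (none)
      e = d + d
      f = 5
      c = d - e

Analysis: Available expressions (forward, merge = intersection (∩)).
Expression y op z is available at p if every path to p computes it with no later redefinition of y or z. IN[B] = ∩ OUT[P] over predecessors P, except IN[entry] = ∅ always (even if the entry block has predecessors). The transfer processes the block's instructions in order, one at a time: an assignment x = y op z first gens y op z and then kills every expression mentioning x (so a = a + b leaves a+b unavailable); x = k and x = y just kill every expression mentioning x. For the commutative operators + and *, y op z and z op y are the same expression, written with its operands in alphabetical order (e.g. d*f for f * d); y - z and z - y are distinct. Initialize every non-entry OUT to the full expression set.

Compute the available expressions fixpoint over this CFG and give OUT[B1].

Answer: {a+c}

Derivation:
Converged values:
  B0:  IN={}  OUT={a+c}
  B1:  IN={a+c}  OUT={a+c}
  B2:  IN={a+c}  OUT={b-d}
  B3:  IN={b-d}  OUT={b-d, d+d, d-e}

Merge at B1: IN[B1] = OUT[B0] = {a+c}
Applying B1's transfer function to that IN value gives OUT[B1] (row B1 above).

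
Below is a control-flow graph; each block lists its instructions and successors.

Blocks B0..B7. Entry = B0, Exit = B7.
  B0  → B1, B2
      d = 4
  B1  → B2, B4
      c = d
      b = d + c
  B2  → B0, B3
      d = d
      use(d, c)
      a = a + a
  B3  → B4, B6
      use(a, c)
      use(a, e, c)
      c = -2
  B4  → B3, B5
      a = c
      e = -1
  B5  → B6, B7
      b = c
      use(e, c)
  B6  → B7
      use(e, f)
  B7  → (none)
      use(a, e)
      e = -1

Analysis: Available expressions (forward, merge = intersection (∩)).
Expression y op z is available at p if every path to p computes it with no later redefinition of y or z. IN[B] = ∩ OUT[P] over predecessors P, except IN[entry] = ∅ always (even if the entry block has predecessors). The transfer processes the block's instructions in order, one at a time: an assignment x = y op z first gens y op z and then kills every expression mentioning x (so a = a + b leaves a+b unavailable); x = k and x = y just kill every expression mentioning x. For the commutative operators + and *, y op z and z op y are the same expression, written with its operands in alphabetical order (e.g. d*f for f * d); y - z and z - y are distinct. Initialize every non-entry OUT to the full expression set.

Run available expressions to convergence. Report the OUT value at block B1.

Fixpoint table:
  B0:   IN={}   OUT={}
  B1:   IN={}   OUT={c+d}
  B2:   IN={}   OUT={}
  B3:   IN={}   OUT={}
  B4:   IN={}   OUT={}
  B5:   IN={}   OUT={}
  B6:   IN={}   OUT={}
  B7:   IN={}   OUT={}

Merge at B1: IN[B1] = OUT[B0] = {}
Applying B1's transfer function to that IN value gives OUT[B1] (row B1 above).

Answer: {c+d}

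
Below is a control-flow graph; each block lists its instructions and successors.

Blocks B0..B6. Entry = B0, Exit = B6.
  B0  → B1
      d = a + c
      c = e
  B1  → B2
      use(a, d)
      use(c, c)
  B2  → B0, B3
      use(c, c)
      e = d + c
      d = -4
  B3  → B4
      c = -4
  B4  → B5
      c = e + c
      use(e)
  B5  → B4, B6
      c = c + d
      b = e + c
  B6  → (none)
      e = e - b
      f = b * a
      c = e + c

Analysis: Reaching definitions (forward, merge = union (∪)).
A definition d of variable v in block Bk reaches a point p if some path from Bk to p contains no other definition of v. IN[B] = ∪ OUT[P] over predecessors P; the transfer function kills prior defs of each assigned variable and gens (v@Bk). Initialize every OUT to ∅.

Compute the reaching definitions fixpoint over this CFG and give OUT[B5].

Converged values:
  B0:   IN={c@B0, d@B2, e@B2}   OUT={c@B0, d@B0, e@B2}
  B1:   IN={c@B0, d@B0, e@B2}   OUT={c@B0, d@B0, e@B2}
  B2:   IN={c@B0, d@B0, e@B2}   OUT={c@B0, d@B2, e@B2}
  B3:   IN={c@B0, d@B2, e@B2}   OUT={c@B3, d@B2, e@B2}
  B4:   IN={b@B5, c@B3, c@B5, d@B2, e@B2}   OUT={b@B5, c@B4, d@B2, e@B2}
  B5:   IN={b@B5, c@B4, d@B2, e@B2}   OUT={b@B5, c@B5, d@B2, e@B2}
  B6:   IN={b@B5, c@B5, d@B2, e@B2}   OUT={b@B5, c@B6, d@B2, e@B6, f@B6}

Merge at B5: IN[B5] = OUT[B4] = {b@B5, c@B4, d@B2, e@B2}
Applying B5's transfer function to that IN value gives OUT[B5] (row B5 above).

Answer: {b@B5, c@B5, d@B2, e@B2}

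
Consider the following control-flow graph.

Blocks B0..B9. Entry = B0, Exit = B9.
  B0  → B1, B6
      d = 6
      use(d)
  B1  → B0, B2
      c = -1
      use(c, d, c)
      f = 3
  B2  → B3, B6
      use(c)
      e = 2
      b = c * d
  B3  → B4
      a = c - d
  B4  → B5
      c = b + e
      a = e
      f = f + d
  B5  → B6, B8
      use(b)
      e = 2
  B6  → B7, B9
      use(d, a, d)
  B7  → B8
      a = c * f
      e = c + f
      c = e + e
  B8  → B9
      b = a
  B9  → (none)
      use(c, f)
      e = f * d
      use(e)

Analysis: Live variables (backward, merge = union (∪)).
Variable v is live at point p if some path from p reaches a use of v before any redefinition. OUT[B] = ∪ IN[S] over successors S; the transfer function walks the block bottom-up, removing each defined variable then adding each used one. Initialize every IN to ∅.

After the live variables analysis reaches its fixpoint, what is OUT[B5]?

Answer: {a, c, d, f}

Working:
Per-block solution:
  B0: | IN={a, c, f} | OUT={a, c, d, f}
  B1: | IN={a, d} | OUT={a, c, d, f}
  B2: | IN={a, c, d, f} | OUT={a, b, c, d, e, f}
  B3: | IN={b, c, d, e, f} | OUT={b, d, e, f}
  B4: | IN={b, d, e, f} | OUT={a, b, c, d, f}
  B5: | IN={a, b, c, d, f} | OUT={a, c, d, f}
  B6: | IN={a, c, d, f} | OUT={c, d, f}
  B7: | IN={c, d, f} | OUT={a, c, d, f}
  B8: | IN={a, c, d, f} | OUT={c, d, f}
  B9: | IN={c, d, f} | OUT={}

Merge at B5: OUT[B5] = IN[B6] ⊔ IN[B8] = {a, c, d, f}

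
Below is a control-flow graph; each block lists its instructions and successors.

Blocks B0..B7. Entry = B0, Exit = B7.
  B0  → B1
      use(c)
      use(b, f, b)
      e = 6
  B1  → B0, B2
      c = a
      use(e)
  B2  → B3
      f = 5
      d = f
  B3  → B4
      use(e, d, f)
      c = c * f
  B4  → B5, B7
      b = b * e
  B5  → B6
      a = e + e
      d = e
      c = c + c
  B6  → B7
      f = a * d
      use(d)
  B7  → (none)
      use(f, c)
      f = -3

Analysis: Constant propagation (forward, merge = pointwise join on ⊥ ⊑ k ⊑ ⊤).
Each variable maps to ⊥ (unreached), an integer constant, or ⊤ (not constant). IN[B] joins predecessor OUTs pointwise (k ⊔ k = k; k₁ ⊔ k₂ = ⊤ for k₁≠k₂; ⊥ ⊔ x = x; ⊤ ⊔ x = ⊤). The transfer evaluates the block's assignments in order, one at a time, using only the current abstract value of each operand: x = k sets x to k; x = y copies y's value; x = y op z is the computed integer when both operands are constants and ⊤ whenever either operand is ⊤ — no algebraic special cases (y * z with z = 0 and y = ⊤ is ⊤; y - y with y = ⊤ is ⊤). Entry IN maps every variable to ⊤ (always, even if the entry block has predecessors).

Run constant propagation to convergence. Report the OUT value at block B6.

Per-block solution:
  B0:  IN=(all ⊤)  OUT={e:6; rest ⊤}
  B1:  IN={e:6; rest ⊤}  OUT={e:6; rest ⊤}
  B2:  IN={e:6; rest ⊤}  OUT={d:5, e:6, f:5; rest ⊤}
  B3:  IN={d:5, e:6, f:5; rest ⊤}  OUT={d:5, e:6, f:5; rest ⊤}
  B4:  IN={d:5, e:6, f:5; rest ⊤}  OUT={d:5, e:6, f:5; rest ⊤}
  B5:  IN={d:5, e:6, f:5; rest ⊤}  OUT={a:12, d:6, e:6, f:5; rest ⊤}
  B6:  IN={a:12, d:6, e:6, f:5; rest ⊤}  OUT={a:12, d:6, e:6, f:72; rest ⊤}
  B7:  IN={e:6; rest ⊤}  OUT={e:6, f:-3; rest ⊤}

Merge at B6: IN[B6] = OUT[B5] = {a: 12, b: ⊤, c: ⊤, d: 6, e: 6, f: 5}
Applying B6's transfer function to that IN value gives OUT[B6] (row B6 above).

Answer: {a: 12, b: ⊤, c: ⊤, d: 6, e: 6, f: 72}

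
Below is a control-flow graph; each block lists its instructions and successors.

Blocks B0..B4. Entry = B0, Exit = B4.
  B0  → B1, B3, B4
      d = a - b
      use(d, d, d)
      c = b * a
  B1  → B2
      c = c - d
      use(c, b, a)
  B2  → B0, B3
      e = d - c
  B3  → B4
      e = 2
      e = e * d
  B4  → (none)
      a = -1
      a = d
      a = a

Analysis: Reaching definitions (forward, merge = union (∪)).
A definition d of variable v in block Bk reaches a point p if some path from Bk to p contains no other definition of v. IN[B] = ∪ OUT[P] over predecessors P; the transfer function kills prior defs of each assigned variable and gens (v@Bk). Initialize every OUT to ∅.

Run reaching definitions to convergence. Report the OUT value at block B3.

Fixpoint table:
  B0:  IN={c@B1, d@B0, e@B2}  OUT={c@B0, d@B0, e@B2}
  B1:  IN={c@B0, d@B0, e@B2}  OUT={c@B1, d@B0, e@B2}
  B2:  IN={c@B1, d@B0, e@B2}  OUT={c@B1, d@B0, e@B2}
  B3:  IN={c@B0, c@B1, d@B0, e@B2}  OUT={c@B0, c@B1, d@B0, e@B3}
  B4:  IN={c@B0, c@B1, d@B0, e@B2, e@B3}  OUT={a@B4, c@B0, c@B1, d@B0, e@B2, e@B3}

Merge at B3: IN[B3] = OUT[B0] ⊔ OUT[B2] = {c@B0, c@B1, d@B0, e@B2}
Applying B3's transfer function to that IN value gives OUT[B3] (row B3 above).

Answer: {c@B0, c@B1, d@B0, e@B3}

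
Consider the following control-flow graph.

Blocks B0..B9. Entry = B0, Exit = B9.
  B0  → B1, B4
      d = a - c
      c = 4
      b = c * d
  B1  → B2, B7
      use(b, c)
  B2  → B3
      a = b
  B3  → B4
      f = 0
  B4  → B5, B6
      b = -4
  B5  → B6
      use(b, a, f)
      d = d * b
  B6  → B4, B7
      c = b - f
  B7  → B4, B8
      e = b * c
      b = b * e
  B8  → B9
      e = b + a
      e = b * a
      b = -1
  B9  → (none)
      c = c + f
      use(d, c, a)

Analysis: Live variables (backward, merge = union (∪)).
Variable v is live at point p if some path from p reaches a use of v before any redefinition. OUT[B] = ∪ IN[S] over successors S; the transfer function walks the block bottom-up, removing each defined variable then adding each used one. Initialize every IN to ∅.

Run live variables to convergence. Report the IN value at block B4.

Fixpoint table:
  B0:  IN={a, c, f}  OUT={a, b, c, d, f}
  B1:  IN={a, b, c, d, f}  OUT={a, b, c, d, f}
  B2:  IN={b, d}  OUT={a, d}
  B3:  IN={a, d}  OUT={a, d, f}
  B4:  IN={a, d, f}  OUT={a, b, d, f}
  B5:  IN={a, b, d, f}  OUT={a, b, d, f}
  B6:  IN={a, b, d, f}  OUT={a, b, c, d, f}
  B7:  IN={a, b, c, d, f}  OUT={a, b, c, d, f}
  B8:  IN={a, b, c, d, f}  OUT={a, c, d, f}
  B9:  IN={a, c, d, f}  OUT={}

Merge at B4: OUT[B4] = IN[B5] ⊔ IN[B6] = {a, b, d, f}
Applying B4's transfer function to that OUT value gives IN[B4] (row B4 above).

Answer: {a, d, f}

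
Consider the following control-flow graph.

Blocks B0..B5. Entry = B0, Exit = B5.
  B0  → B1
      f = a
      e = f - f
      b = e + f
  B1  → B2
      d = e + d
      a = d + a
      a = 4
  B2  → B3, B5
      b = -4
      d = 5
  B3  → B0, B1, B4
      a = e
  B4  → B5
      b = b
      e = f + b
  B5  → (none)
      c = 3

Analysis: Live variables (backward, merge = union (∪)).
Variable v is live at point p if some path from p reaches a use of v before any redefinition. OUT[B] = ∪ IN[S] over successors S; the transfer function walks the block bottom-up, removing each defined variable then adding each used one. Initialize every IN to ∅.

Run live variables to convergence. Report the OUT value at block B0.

Answer: {a, d, e, f}

Working:
Fixpoint table:
  B0:   IN={a, d}   OUT={a, d, e, f}
  B1:   IN={a, d, e, f}   OUT={e, f}
  B2:   IN={e, f}   OUT={b, d, e, f}
  B3:   IN={b, d, e, f}   OUT={a, b, d, e, f}
  B4:   IN={b, f}   OUT={}
  B5:   IN={}   OUT={}

Merge at B0: OUT[B0] = IN[B1] = {a, d, e, f}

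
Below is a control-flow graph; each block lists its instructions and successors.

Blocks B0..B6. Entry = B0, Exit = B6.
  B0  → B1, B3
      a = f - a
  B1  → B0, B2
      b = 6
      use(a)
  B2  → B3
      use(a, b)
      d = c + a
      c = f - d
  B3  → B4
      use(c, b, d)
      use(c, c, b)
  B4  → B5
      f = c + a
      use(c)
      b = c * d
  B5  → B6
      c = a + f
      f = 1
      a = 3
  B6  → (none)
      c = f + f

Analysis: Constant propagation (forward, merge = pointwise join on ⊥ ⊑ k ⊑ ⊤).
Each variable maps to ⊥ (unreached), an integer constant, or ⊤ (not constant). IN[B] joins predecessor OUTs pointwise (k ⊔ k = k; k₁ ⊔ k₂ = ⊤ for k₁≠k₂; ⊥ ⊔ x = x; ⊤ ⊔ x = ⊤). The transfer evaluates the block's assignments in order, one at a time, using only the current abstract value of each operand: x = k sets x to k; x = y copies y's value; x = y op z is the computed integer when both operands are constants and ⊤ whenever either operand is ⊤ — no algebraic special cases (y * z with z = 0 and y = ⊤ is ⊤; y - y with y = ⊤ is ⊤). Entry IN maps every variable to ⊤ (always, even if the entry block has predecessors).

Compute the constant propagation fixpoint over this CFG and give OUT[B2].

Answer: {a: ⊤, b: 6, c: ⊤, d: ⊤, e: ⊤, f: ⊤}

Trace:
Fixpoint table:
  B0: | IN=(all ⊤) | OUT=(all ⊤)
  B1: | IN=(all ⊤) | OUT={b:6; rest ⊤}
  B2: | IN={b:6; rest ⊤} | OUT={b:6; rest ⊤}
  B3: | IN=(all ⊤) | OUT=(all ⊤)
  B4: | IN=(all ⊤) | OUT=(all ⊤)
  B5: | IN=(all ⊤) | OUT={a:3, f:1; rest ⊤}
  B6: | IN={a:3, f:1; rest ⊤} | OUT={a:3, c:2, f:1; rest ⊤}

Merge at B2: IN[B2] = OUT[B1] = {a: ⊤, b: 6, c: ⊤, d: ⊤, e: ⊤, f: ⊤}
Applying B2's transfer function to that IN value gives OUT[B2] (row B2 above).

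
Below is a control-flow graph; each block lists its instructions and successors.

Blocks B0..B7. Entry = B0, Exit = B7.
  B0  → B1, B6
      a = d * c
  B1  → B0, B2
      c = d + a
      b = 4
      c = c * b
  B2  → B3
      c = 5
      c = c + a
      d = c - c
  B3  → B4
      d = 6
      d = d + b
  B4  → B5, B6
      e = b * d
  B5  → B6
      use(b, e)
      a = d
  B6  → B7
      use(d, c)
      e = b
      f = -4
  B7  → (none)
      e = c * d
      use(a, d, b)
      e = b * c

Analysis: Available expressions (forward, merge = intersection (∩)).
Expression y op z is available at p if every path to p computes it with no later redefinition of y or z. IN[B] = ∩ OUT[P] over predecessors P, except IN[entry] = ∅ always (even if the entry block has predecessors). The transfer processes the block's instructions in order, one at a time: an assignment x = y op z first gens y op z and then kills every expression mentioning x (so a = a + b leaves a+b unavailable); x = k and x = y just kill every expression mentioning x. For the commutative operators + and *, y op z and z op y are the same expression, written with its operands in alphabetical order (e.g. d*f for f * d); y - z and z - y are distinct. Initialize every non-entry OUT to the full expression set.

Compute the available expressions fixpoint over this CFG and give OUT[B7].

Answer: {b*c, c*d}

Derivation:
Per-block solution:
  B0:  IN={}  OUT={c*d}
  B1:  IN={c*d}  OUT={a+d}
  B2:  IN={a+d}  OUT={c-c}
  B3:  IN={c-c}  OUT={c-c}
  B4:  IN={c-c}  OUT={b*d, c-c}
  B5:  IN={b*d, c-c}  OUT={b*d, c-c}
  B6:  IN={}  OUT={}
  B7:  IN={}  OUT={b*c, c*d}

Merge at B7: IN[B7] = OUT[B6] = {}
Applying B7's transfer function to that IN value gives OUT[B7] (row B7 above).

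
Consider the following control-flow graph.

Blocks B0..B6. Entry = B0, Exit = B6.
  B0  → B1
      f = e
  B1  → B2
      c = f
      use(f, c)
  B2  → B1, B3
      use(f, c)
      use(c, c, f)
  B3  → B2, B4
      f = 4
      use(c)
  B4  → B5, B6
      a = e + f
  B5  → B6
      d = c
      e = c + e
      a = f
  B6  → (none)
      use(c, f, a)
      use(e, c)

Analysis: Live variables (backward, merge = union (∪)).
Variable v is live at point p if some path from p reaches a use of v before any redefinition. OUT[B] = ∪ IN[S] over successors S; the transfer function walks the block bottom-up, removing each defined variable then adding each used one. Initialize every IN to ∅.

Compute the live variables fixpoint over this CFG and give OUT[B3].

Per-block solution:
  B0:  IN={e}  OUT={e, f}
  B1:  IN={e, f}  OUT={c, e, f}
  B2:  IN={c, e, f}  OUT={c, e, f}
  B3:  IN={c, e}  OUT={c, e, f}
  B4:  IN={c, e, f}  OUT={a, c, e, f}
  B5:  IN={c, e, f}  OUT={a, c, e, f}
  B6:  IN={a, c, e, f}  OUT={}

Merge at B3: OUT[B3] = IN[B2] ⊔ IN[B4] = {c, e, f}

Answer: {c, e, f}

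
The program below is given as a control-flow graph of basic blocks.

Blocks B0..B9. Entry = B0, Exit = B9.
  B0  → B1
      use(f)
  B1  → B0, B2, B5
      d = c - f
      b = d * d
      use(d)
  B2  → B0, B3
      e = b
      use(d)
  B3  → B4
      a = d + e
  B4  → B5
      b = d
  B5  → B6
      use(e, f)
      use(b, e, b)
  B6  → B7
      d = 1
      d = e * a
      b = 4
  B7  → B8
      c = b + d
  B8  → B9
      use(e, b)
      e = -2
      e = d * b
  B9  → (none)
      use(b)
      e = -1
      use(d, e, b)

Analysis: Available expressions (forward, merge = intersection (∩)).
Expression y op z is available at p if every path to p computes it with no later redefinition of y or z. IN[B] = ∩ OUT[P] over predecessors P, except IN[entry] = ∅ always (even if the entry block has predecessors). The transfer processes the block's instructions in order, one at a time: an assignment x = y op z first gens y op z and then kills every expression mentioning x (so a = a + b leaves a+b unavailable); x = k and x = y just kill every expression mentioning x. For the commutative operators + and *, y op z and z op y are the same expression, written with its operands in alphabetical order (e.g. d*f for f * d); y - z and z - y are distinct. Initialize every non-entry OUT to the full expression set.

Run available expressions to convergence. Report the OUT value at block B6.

Per-block solution:
  B0:  IN={}  OUT={}
  B1:  IN={}  OUT={c-f, d*d}
  B2:  IN={c-f, d*d}  OUT={c-f, d*d}
  B3:  IN={c-f, d*d}  OUT={c-f, d*d, d+e}
  B4:  IN={c-f, d*d, d+e}  OUT={c-f, d*d, d+e}
  B5:  IN={c-f, d*d}  OUT={c-f, d*d}
  B6:  IN={c-f, d*d}  OUT={a*e, c-f}
  B7:  IN={a*e, c-f}  OUT={a*e, b+d}
  B8:  IN={a*e, b+d}  OUT={b*d, b+d}
  B9:  IN={b*d, b+d}  OUT={b*d, b+d}

Merge at B6: IN[B6] = OUT[B5] = {c-f, d*d}
Applying B6's transfer function to that IN value gives OUT[B6] (row B6 above).

Answer: {a*e, c-f}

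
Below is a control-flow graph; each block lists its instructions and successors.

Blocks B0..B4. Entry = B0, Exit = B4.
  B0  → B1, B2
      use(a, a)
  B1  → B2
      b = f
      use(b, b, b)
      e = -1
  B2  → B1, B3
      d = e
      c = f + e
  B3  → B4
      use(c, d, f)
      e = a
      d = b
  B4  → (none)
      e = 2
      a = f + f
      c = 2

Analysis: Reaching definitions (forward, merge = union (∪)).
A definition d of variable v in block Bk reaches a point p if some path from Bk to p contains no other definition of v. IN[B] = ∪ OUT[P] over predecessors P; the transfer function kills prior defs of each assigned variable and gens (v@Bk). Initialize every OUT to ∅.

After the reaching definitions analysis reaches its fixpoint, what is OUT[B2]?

Answer: {b@B1, c@B2, d@B2, e@B1}

Working:
Per-block solution:
  B0:   IN={}   OUT={}
  B1:   IN={b@B1, c@B2, d@B2, e@B1}   OUT={b@B1, c@B2, d@B2, e@B1}
  B2:   IN={b@B1, c@B2, d@B2, e@B1}   OUT={b@B1, c@B2, d@B2, e@B1}
  B3:   IN={b@B1, c@B2, d@B2, e@B1}   OUT={b@B1, c@B2, d@B3, e@B3}
  B4:   IN={b@B1, c@B2, d@B3, e@B3}   OUT={a@B4, b@B1, c@B4, d@B3, e@B4}

Merge at B2: IN[B2] = OUT[B0] ⊔ OUT[B1] = {b@B1, c@B2, d@B2, e@B1}
Applying B2's transfer function to that IN value gives OUT[B2] (row B2 above).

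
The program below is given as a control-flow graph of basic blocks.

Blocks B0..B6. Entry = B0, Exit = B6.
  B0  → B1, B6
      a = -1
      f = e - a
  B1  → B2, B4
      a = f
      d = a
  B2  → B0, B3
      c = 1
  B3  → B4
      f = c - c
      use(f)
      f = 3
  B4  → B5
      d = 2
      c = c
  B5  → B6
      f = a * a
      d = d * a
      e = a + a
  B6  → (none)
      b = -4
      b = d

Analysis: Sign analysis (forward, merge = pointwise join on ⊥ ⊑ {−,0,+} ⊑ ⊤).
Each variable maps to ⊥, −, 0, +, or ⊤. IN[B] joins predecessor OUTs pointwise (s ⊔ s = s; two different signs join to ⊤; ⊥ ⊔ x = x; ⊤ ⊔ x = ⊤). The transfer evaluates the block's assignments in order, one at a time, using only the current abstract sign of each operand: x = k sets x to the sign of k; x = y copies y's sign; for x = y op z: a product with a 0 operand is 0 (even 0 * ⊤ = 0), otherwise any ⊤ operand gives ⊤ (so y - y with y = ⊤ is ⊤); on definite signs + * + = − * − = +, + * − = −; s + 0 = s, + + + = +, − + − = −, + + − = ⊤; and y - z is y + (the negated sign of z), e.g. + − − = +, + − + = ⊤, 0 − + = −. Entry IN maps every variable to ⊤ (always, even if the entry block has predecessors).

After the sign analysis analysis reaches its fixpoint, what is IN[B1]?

Answer: {a: -, b: ⊤, c: ⊤, d: ⊤, e: ⊤, f: ⊤}

Derivation:
Converged values:
  B0:  IN=(all ⊤)  OUT={a:-; rest ⊤}
  B1:  IN={a:-; rest ⊤}  OUT=(all ⊤)
  B2:  IN=(all ⊤)  OUT={c:+; rest ⊤}
  B3:  IN={c:+; rest ⊤}  OUT={c:+, f:+; rest ⊤}
  B4:  IN=(all ⊤)  OUT={d:+; rest ⊤}
  B5:  IN={d:+; rest ⊤}  OUT=(all ⊤)
  B6:  IN=(all ⊤)  OUT=(all ⊤)

Merge at B1: IN[B1] = OUT[B0] = {a: -, b: ⊤, c: ⊤, d: ⊤, e: ⊤, f: ⊤}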